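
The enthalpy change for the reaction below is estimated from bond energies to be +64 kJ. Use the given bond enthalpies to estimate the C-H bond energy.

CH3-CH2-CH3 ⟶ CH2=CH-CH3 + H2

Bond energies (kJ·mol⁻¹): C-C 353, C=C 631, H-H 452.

D(C-H) ≈ 397 kJ/mol

Let D be the C-H bond energy.
Σ(broken) = 2×353 + 8×D = 706 + 8D
Σ(formed) = 1×353 + 6×D + 1×631 + 1×452 = 1436 + 6D
ΔH = Σ(broken) − Σ(formed) = (706 + 8D) − (1436 + 6D) = −730 + 2D
Setting this equal to +64 kJ gives 2D = 794, so D = 397 kJ/mol.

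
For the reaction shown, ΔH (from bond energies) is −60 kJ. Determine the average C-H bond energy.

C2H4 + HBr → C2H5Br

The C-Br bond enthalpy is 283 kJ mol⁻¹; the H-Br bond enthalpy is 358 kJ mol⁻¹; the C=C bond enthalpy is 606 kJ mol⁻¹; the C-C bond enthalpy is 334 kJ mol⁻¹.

Let D be the C-H bond energy.
Σ(broken) = 4×D + 1×606 + 1×358 = 964 + 4D
Σ(formed) = 1×283 + 1×334 + 5×D = 617 + 5D
ΔH = Σ(broken) − Σ(formed) = (964 + 4D) − (617 + 5D) = +347 − D
Setting this equal to −60 kJ gives D = 407 kJ/mol.

D(C-H) ≈ 407 kJ/mol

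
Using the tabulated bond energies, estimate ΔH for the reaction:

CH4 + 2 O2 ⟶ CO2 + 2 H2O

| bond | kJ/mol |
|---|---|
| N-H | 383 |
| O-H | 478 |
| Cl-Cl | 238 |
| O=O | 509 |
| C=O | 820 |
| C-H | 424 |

Bonds broken (reactants):
  C-H: 4 × 424 = 1696
  O=O: 2 × 509 = 1018
  Σ(broken) = 2714 kJ
Bonds formed (products):
  C=O: 2 × 820 = 1640
  O-H: 4 × 478 = 1912
  Σ(formed) = 3552 kJ
ΔH = Σ(broken) − Σ(formed) = 2714 − 3552 = −838 kJ

ΔH ≈ −838 kJ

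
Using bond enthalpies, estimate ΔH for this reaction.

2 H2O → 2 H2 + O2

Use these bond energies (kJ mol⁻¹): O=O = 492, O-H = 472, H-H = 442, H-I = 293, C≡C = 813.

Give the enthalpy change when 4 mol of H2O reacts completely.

ΔH = +1024 kJ

Bonds broken (reactants):
  O-H: 4 × 472 = 1888
  Σ(broken) = 1888 kJ
Bonds formed (products):
  H-H: 2 × 442 = 884
  O=O: 1 × 492 = 492
  Σ(formed) = 1376 kJ
ΔH = Σ(broken) − Σ(formed) = 1888 − 1376 = +512 kJ
For 2× the reaction as written: 2 × (+512) = +1024 kJ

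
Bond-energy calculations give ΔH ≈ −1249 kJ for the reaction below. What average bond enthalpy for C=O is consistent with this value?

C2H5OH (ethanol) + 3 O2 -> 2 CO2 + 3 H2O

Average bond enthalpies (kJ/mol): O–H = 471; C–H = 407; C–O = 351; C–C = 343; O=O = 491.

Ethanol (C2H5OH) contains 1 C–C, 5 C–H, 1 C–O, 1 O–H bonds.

D(C=O) ≈ 774 kJ/mol

Let D be the C=O bond energy.
Σ(broken) = 1×343 + 5×407 + 1×351 + 1×471 + 3×491 = 4673
Σ(formed) = 4×D + 6×471 = 2826 + 4D
ΔH = Σ(broken) − Σ(formed) = (4673) − (2826 + 4D) = +1847 − 4D
Setting this equal to −1249 kJ gives 4D = 3096, so D = 774 kJ/mol.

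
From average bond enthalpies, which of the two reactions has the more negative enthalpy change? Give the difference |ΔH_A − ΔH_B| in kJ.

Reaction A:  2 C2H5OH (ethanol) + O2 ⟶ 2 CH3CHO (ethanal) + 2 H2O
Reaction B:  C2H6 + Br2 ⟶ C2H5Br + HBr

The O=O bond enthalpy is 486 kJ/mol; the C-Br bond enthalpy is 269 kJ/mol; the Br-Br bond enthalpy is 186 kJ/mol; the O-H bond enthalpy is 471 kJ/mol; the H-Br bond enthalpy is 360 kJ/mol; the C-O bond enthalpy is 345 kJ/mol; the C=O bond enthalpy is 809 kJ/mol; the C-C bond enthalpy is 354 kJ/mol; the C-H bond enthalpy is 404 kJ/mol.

Reaction A, by 537 kJ

Reaction A:
  Bonds broken (reactants):
    C-C: 2 × 354 = 708
    C-H: 10 × 404 = 4040
    C-O: 2 × 345 = 690
    O-H: 2 × 471 = 942
    O=O: 1 × 486 = 486
    Σ(broken) = 6866 kJ
  Bonds formed (products):
    C-C: 2 × 354 = 708
    C-H: 8 × 404 = 3232
    C=O: 2 × 809 = 1618
    O-H: 4 × 471 = 1884
    Σ(formed) = 7442 kJ
  ΔH_A = 6866 − 7442 = −576 kJ
Reaction B:
  Bonds broken (reactants):
    Br-Br: 1 × 186 = 186
    C-C: 1 × 354 = 354
    C-H: 6 × 404 = 2424
    Σ(broken) = 2964 kJ
  Bonds formed (products):
    C-Br: 1 × 269 = 269
    C-C: 1 × 354 = 354
    C-H: 5 × 404 = 2020
    H-Br: 1 × 360 = 360
    Σ(formed) = 3003 kJ
  ΔH_B = 2964 − 3003 = −39 kJ
ΔH_A − ΔH_B = −537 kJ, so reaction A has the more negative ΔH; |ΔH_A − ΔH_B| = 537 kJ.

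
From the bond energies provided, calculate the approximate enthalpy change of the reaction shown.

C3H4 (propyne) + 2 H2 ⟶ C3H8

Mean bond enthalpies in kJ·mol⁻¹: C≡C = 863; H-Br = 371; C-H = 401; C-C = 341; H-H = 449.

ΔH ≈ −184 kJ

Bonds broken (reactants):
  C≡C: 1 × 863 = 863
  C-C: 1 × 341 = 341
  C-H: 4 × 401 = 1604
  H-H: 2 × 449 = 898
  Σ(broken) = 3706 kJ
Bonds formed (products):
  C-C: 2 × 341 = 682
  C-H: 8 × 401 = 3208
  Σ(formed) = 3890 kJ
ΔH = Σ(broken) − Σ(formed) = 3706 − 3890 = −184 kJ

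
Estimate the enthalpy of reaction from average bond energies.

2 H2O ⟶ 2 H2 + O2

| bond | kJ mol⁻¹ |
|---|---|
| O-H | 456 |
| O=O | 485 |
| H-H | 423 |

Bonds broken (reactants):
  O-H: 4 × 456 = 1824
  Σ(broken) = 1824 kJ
Bonds formed (products):
  H-H: 2 × 423 = 846
  O=O: 1 × 485 = 485
  Σ(formed) = 1331 kJ
ΔH = Σ(broken) − Σ(formed) = 1824 − 1331 = +493 kJ

ΔH ≈ +493 kJ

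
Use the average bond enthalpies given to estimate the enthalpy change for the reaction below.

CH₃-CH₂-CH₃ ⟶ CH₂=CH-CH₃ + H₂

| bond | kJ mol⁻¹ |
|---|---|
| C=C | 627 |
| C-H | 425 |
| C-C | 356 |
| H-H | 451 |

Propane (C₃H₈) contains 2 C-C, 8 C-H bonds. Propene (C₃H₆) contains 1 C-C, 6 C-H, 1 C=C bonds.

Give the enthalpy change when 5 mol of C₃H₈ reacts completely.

Bonds broken (reactants):
  C-C: 2 × 356 = 712
  C-H: 8 × 425 = 3400
  Σ(broken) = 4112 kJ
Bonds formed (products):
  C-C: 1 × 356 = 356
  C-H: 6 × 425 = 2550
  C=C: 1 × 627 = 627
  H-H: 1 × 451 = 451
  Σ(formed) = 3984 kJ
ΔH = Σ(broken) − Σ(formed) = 4112 − 3984 = +128 kJ
For 5× the reaction as written: 5 × (+128) = +640 kJ

ΔH = +640 kJ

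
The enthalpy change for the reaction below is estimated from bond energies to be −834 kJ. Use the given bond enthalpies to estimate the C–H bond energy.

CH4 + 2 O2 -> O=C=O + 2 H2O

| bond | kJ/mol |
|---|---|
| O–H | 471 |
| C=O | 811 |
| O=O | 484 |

Let D be the C–H bond energy.
Σ(broken) = 4×D + 2×484 = 968 + 4D
Σ(formed) = 2×811 + 4×471 = 3506
ΔH = Σ(broken) − Σ(formed) = (968 + 4D) − (3506) = −2538 + 4D
Setting this equal to −834 kJ gives 4D = 1704, so D = 426 kJ/mol.

D(C–H) ≈ 426 kJ/mol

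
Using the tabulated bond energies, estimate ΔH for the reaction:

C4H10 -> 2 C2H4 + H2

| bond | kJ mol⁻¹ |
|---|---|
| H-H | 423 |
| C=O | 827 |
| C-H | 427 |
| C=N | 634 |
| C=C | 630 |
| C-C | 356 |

Bonds broken (reactants):
  C-C: 3 × 356 = 1068
  C-H: 10 × 427 = 4270
  Σ(broken) = 5338 kJ
Bonds formed (products):
  C-H: 8 × 427 = 3416
  C=C: 2 × 630 = 1260
  H-H: 1 × 423 = 423
  Σ(formed) = 5099 kJ
ΔH = Σ(broken) − Σ(formed) = 5338 − 5099 = +239 kJ

ΔH ≈ +239 kJ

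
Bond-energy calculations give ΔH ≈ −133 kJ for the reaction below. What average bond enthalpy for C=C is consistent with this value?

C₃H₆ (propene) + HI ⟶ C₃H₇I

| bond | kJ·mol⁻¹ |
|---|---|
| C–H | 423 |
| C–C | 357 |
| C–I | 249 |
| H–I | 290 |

D(C=C) ≈ 606 kJ/mol

Let D be the C=C bond energy.
Σ(broken) = 1×357 + 6×423 + 1×D + 1×290 = 3185 + D
Σ(formed) = 2×357 + 7×423 + 1×249 = 3924
ΔH = Σ(broken) − Σ(formed) = (3185 + D) − (3924) = −739 + D
Setting this equal to −133 kJ gives D = 606 kJ/mol.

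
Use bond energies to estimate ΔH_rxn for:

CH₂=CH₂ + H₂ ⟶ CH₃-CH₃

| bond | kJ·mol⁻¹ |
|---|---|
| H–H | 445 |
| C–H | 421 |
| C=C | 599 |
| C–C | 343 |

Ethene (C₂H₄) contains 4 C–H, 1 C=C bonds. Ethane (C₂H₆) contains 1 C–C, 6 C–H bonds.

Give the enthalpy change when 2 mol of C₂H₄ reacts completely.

ΔH = −282 kJ

Bonds broken (reactants):
  C–H: 4 × 421 = 1684
  C=C: 1 × 599 = 599
  H–H: 1 × 445 = 445
  Σ(broken) = 2728 kJ
Bonds formed (products):
  C–C: 1 × 343 = 343
  C–H: 6 × 421 = 2526
  Σ(formed) = 2869 kJ
ΔH = Σ(broken) − Σ(formed) = 2728 − 2869 = −141 kJ
For 2× the reaction as written: 2 × (−141) = −282 kJ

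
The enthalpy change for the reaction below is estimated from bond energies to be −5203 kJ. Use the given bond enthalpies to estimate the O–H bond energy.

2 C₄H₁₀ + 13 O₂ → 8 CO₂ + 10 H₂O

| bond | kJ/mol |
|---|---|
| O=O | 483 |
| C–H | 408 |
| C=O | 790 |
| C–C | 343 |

D(O–H) ≈ 453 kJ/mol

Let D be the O–H bond energy.
Σ(broken) = 6×343 + 20×408 + 13×483 = 16497
Σ(formed) = 16×790 + 20×D = 12640 + 20D
ΔH = Σ(broken) − Σ(formed) = (16497) − (12640 + 20D) = +3857 − 20D
Setting this equal to −5203 kJ gives 20D = 9060, so D = 453 kJ/mol.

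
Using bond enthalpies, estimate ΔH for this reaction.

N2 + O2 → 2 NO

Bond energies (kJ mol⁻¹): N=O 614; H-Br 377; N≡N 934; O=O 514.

Bonds broken (reactants):
  N≡N: 1 × 934 = 934
  O=O: 1 × 514 = 514
  Σ(broken) = 1448 kJ
Bonds formed (products):
  N=O: 2 × 614 = 1228
  Σ(formed) = 1228 kJ
ΔH = Σ(broken) − Σ(formed) = 1448 − 1228 = +220 kJ

ΔH ≈ +220 kJ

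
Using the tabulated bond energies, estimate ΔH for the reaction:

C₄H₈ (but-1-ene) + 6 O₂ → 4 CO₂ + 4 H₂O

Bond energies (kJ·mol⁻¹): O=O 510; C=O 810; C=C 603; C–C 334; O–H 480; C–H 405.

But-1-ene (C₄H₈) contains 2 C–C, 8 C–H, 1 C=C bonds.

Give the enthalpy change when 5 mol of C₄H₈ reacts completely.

Bonds broken (reactants):
  C–C: 2 × 334 = 668
  C–H: 8 × 405 = 3240
  C=C: 1 × 603 = 603
  O=O: 6 × 510 = 3060
  Σ(broken) = 7571 kJ
Bonds formed (products):
  C=O: 8 × 810 = 6480
  O–H: 8 × 480 = 3840
  Σ(formed) = 10320 kJ
ΔH = Σ(broken) − Σ(formed) = 7571 − 10320 = −2749 kJ
For 5× the reaction as written: 5 × (−2749) = −13745 kJ

ΔH = −13745 kJ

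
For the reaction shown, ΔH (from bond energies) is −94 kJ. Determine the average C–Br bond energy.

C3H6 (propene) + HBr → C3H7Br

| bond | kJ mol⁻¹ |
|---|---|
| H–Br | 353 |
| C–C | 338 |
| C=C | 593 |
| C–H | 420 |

Let D be the C–Br bond energy.
Σ(broken) = 1×338 + 6×420 + 1×593 + 1×353 = 3804
Σ(formed) = 1×D + 2×338 + 7×420 = 3616 + D
ΔH = Σ(broken) − Σ(formed) = (3804) − (3616 + D) = +188 − D
Setting this equal to −94 kJ gives D = 282 kJ/mol.

D(C–Br) ≈ 282 kJ/mol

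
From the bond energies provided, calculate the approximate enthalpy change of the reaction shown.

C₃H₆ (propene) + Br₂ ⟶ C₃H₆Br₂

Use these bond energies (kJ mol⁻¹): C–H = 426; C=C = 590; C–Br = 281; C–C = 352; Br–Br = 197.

Bonds broken (reactants):
  Br–Br: 1 × 197 = 197
  C–C: 1 × 352 = 352
  C–H: 6 × 426 = 2556
  C=C: 1 × 590 = 590
  Σ(broken) = 3695 kJ
Bonds formed (products):
  C–Br: 2 × 281 = 562
  C–C: 2 × 352 = 704
  C–H: 6 × 426 = 2556
  Σ(formed) = 3822 kJ
ΔH = Σ(broken) − Σ(formed) = 3695 − 3822 = −127 kJ

ΔH ≈ −127 kJ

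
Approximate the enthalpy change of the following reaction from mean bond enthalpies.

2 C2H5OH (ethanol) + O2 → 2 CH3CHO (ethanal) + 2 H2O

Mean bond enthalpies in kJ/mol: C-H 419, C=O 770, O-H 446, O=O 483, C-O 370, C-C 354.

Bonds broken (reactants):
  C-C: 2 × 354 = 708
  C-H: 10 × 419 = 4190
  C-O: 2 × 370 = 740
  O-H: 2 × 446 = 892
  O=O: 1 × 483 = 483
  Σ(broken) = 7013 kJ
Bonds formed (products):
  C-C: 2 × 354 = 708
  C-H: 8 × 419 = 3352
  C=O: 2 × 770 = 1540
  O-H: 4 × 446 = 1784
  Σ(formed) = 7384 kJ
ΔH = Σ(broken) − Σ(formed) = 7013 − 7384 = −371 kJ

ΔH ≈ −371 kJ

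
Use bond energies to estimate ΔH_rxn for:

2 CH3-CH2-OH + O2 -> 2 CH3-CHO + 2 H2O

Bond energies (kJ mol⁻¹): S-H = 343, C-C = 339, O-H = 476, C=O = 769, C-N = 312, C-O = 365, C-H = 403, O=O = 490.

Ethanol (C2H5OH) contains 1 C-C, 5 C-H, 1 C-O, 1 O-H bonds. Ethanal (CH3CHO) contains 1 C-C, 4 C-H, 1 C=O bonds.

ΔH ≈ −464 kJ

Bonds broken (reactants):
  C-C: 2 × 339 = 678
  C-H: 10 × 403 = 4030
  C-O: 2 × 365 = 730
  O-H: 2 × 476 = 952
  O=O: 1 × 490 = 490
  Σ(broken) = 6880 kJ
Bonds formed (products):
  C-C: 2 × 339 = 678
  C-H: 8 × 403 = 3224
  C=O: 2 × 769 = 1538
  O-H: 4 × 476 = 1904
  Σ(formed) = 7344 kJ
ΔH = Σ(broken) − Σ(formed) = 6880 − 7344 = −464 kJ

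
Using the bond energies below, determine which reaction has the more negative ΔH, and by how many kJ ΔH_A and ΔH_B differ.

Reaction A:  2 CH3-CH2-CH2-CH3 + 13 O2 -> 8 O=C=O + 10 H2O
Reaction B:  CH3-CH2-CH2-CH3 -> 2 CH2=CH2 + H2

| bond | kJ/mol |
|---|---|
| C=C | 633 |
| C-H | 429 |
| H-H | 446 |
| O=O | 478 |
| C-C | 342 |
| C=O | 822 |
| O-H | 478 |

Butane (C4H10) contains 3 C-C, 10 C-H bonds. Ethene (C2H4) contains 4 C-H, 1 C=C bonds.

Reaction A, by 6038 kJ

Reaction A:
  Bonds broken (reactants):
    C-C: 6 × 342 = 2052
    C-H: 20 × 429 = 8580
    O=O: 13 × 478 = 6214
    Σ(broken) = 16846 kJ
  Bonds formed (products):
    C=O: 16 × 822 = 13152
    O-H: 20 × 478 = 9560
    Σ(formed) = 22712 kJ
  ΔH_A = 16846 − 22712 = −5866 kJ
Reaction B:
  Bonds broken (reactants):
    C-C: 3 × 342 = 1026
    C-H: 10 × 429 = 4290
    Σ(broken) = 5316 kJ
  Bonds formed (products):
    C-H: 8 × 429 = 3432
    C=C: 2 × 633 = 1266
    H-H: 1 × 446 = 446
    Σ(formed) = 5144 kJ
  ΔH_B = 5316 − 5144 = +172 kJ
ΔH_A − ΔH_B = −6038 kJ, so reaction A has the more negative ΔH; |ΔH_A − ΔH_B| = 6038 kJ.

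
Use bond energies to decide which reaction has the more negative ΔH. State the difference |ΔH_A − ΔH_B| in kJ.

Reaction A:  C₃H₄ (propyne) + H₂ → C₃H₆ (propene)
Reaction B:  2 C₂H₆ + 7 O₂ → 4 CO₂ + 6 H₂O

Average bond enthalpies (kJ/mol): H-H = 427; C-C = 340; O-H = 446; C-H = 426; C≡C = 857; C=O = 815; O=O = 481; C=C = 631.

Reaction B, by 2514 kJ

Reaction A:
  Bonds broken (reactants):
    C≡C: 1 × 857 = 857
    C-C: 1 × 340 = 340
    C-H: 4 × 426 = 1704
    H-H: 1 × 427 = 427
    Σ(broken) = 3328 kJ
  Bonds formed (products):
    C-C: 1 × 340 = 340
    C-H: 6 × 426 = 2556
    C=C: 1 × 631 = 631
    Σ(formed) = 3527 kJ
  ΔH_A = 3328 − 3527 = −199 kJ
Reaction B:
  Bonds broken (reactants):
    C-C: 2 × 340 = 680
    C-H: 12 × 426 = 5112
    O=O: 7 × 481 = 3367
    Σ(broken) = 9159 kJ
  Bonds formed (products):
    C=O: 8 × 815 = 6520
    O-H: 12 × 446 = 5352
    Σ(formed) = 11872 kJ
  ΔH_B = 9159 − 11872 = −2713 kJ
ΔH_A − ΔH_B = +2514 kJ, so reaction B has the more negative ΔH; |ΔH_A − ΔH_B| = 2514 kJ.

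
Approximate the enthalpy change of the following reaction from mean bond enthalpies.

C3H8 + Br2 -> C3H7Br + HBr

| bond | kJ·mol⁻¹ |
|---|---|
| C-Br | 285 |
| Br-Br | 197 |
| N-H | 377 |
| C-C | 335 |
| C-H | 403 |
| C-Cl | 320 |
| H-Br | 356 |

ΔH ≈ −41 kJ

Bonds broken (reactants):
  Br-Br: 1 × 197 = 197
  C-C: 2 × 335 = 670
  C-H: 8 × 403 = 3224
  Σ(broken) = 4091 kJ
Bonds formed (products):
  C-Br: 1 × 285 = 285
  C-C: 2 × 335 = 670
  C-H: 7 × 403 = 2821
  H-Br: 1 × 356 = 356
  Σ(formed) = 4132 kJ
ΔH = Σ(broken) − Σ(formed) = 4091 − 4132 = −41 kJ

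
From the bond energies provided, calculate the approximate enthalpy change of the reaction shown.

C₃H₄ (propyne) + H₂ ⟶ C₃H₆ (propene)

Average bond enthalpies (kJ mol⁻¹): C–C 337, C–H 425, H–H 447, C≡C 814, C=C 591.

Bonds broken (reactants):
  C≡C: 1 × 814 = 814
  C–C: 1 × 337 = 337
  C–H: 4 × 425 = 1700
  H–H: 1 × 447 = 447
  Σ(broken) = 3298 kJ
Bonds formed (products):
  C–C: 1 × 337 = 337
  C–H: 6 × 425 = 2550
  C=C: 1 × 591 = 591
  Σ(formed) = 3478 kJ
ΔH = Σ(broken) − Σ(formed) = 3298 − 3478 = −180 kJ

ΔH ≈ −180 kJ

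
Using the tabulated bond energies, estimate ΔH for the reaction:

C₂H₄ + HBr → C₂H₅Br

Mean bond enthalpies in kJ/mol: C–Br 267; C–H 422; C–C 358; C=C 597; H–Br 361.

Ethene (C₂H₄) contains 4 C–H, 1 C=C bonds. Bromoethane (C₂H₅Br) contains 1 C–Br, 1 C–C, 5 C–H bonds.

Bonds broken (reactants):
  C–H: 4 × 422 = 1688
  C=C: 1 × 597 = 597
  H–Br: 1 × 361 = 361
  Σ(broken) = 2646 kJ
Bonds formed (products):
  C–Br: 1 × 267 = 267
  C–C: 1 × 358 = 358
  C–H: 5 × 422 = 2110
  Σ(formed) = 2735 kJ
ΔH = Σ(broken) − Σ(formed) = 2646 − 2735 = −89 kJ

ΔH ≈ −89 kJ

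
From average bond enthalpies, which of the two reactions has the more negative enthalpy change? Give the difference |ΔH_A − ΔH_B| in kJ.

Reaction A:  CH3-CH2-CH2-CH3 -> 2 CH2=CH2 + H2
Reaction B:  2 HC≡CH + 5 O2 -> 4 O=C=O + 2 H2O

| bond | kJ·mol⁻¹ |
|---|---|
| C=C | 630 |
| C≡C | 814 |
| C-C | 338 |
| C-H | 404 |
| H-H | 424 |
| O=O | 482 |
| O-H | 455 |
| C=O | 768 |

Reaction B, by 2448 kJ

Reaction A:
  Bonds broken (reactants):
    C-C: 3 × 338 = 1014
    C-H: 10 × 404 = 4040
    Σ(broken) = 5054 kJ
  Bonds formed (products):
    C-H: 8 × 404 = 3232
    C=C: 2 × 630 = 1260
    H-H: 1 × 424 = 424
    Σ(formed) = 4916 kJ
  ΔH_A = 5054 − 4916 = +138 kJ
Reaction B:
  Bonds broken (reactants):
    C≡C: 2 × 814 = 1628
    C-H: 4 × 404 = 1616
    O=O: 5 × 482 = 2410
    Σ(broken) = 5654 kJ
  Bonds formed (products):
    C=O: 8 × 768 = 6144
    O-H: 4 × 455 = 1820
    Σ(formed) = 7964 kJ
  ΔH_B = 5654 − 7964 = −2310 kJ
ΔH_A − ΔH_B = +2448 kJ, so reaction B has the more negative ΔH; |ΔH_A − ΔH_B| = 2448 kJ.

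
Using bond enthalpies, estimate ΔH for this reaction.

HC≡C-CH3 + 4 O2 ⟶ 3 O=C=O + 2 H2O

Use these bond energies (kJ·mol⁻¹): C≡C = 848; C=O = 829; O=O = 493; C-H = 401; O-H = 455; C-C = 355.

ΔH ≈ −2015 kJ

Bonds broken (reactants):
  C≡C: 1 × 848 = 848
  C-C: 1 × 355 = 355
  C-H: 4 × 401 = 1604
  O=O: 4 × 493 = 1972
  Σ(broken) = 4779 kJ
Bonds formed (products):
  C=O: 6 × 829 = 4974
  O-H: 4 × 455 = 1820
  Σ(formed) = 6794 kJ
ΔH = Σ(broken) − Σ(formed) = 4779 − 6794 = −2015 kJ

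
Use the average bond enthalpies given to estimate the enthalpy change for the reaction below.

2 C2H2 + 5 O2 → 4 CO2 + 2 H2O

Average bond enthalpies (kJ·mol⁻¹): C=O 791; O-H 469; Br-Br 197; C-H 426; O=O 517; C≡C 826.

ΔH ≈ −2263 kJ

Bonds broken (reactants):
  C≡C: 2 × 826 = 1652
  C-H: 4 × 426 = 1704
  O=O: 5 × 517 = 2585
  Σ(broken) = 5941 kJ
Bonds formed (products):
  C=O: 8 × 791 = 6328
  O-H: 4 × 469 = 1876
  Σ(formed) = 8204 kJ
ΔH = Σ(broken) − Σ(formed) = 5941 − 8204 = −2263 kJ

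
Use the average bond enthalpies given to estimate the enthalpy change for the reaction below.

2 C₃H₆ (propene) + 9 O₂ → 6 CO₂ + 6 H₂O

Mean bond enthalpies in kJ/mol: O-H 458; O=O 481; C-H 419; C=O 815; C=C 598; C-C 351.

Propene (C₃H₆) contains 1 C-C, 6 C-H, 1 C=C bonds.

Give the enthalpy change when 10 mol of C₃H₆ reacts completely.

Bonds broken (reactants):
  C-C: 2 × 351 = 702
  C-H: 12 × 419 = 5028
  C=C: 2 × 598 = 1196
  O=O: 9 × 481 = 4329
  Σ(broken) = 11255 kJ
Bonds formed (products):
  C=O: 12 × 815 = 9780
  O-H: 12 × 458 = 5496
  Σ(formed) = 15276 kJ
ΔH = Σ(broken) − Σ(formed) = 11255 − 15276 = −4021 kJ
For 5× the reaction as written: 5 × (−4021) = −20105 kJ

ΔH = −20105 kJ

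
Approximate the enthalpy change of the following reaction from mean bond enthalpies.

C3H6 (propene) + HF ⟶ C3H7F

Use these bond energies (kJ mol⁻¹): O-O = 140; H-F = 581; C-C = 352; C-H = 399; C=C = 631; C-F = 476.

Bonds broken (reactants):
  C-C: 1 × 352 = 352
  C-H: 6 × 399 = 2394
  C=C: 1 × 631 = 631
  H-F: 1 × 581 = 581
  Σ(broken) = 3958 kJ
Bonds formed (products):
  C-C: 2 × 352 = 704
  C-F: 1 × 476 = 476
  C-H: 7 × 399 = 2793
  Σ(formed) = 3973 kJ
ΔH = Σ(broken) − Σ(formed) = 3958 − 3973 = −15 kJ

ΔH ≈ −15 kJ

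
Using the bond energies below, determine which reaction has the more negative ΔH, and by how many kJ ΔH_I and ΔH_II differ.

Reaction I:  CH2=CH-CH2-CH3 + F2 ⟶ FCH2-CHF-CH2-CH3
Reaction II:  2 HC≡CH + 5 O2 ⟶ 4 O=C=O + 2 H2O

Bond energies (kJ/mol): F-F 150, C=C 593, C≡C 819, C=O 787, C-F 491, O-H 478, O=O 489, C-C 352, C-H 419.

Reaction II, by 1858 kJ

Reaction I:
  Bonds broken (reactants):
    C-C: 2 × 352 = 704
    C-H: 8 × 419 = 3352
    C=C: 1 × 593 = 593
    F-F: 1 × 150 = 150
    Σ(broken) = 4799 kJ
  Bonds formed (products):
    C-C: 3 × 352 = 1056
    C-F: 2 × 491 = 982
    C-H: 8 × 419 = 3352
    Σ(formed) = 5390 kJ
  ΔH_I = 4799 − 5390 = −591 kJ
Reaction II:
  Bonds broken (reactants):
    C≡C: 2 × 819 = 1638
    C-H: 4 × 419 = 1676
    O=O: 5 × 489 = 2445
    Σ(broken) = 5759 kJ
  Bonds formed (products):
    C=O: 8 × 787 = 6296
    O-H: 4 × 478 = 1912
    Σ(formed) = 8208 kJ
  ΔH_II = 5759 − 8208 = −2449 kJ
ΔH_I − ΔH_II = +1858 kJ, so reaction II has the more negative ΔH; |ΔH_I − ΔH_II| = 1858 kJ.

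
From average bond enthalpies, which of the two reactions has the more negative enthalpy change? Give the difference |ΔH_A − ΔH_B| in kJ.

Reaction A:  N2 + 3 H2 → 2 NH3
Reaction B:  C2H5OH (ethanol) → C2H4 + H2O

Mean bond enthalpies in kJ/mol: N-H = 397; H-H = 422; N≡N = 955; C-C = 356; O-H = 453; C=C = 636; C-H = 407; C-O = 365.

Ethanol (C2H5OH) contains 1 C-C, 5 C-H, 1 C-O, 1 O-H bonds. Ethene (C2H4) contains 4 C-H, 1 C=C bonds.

Reaction A:
  Bonds broken (reactants):
    H-H: 3 × 422 = 1266
    N≡N: 1 × 955 = 955
    Σ(broken) = 2221 kJ
  Bonds formed (products):
    N-H: 6 × 397 = 2382
    Σ(formed) = 2382 kJ
  ΔH_A = 2221 − 2382 = −161 kJ
Reaction B:
  Bonds broken (reactants):
    C-C: 1 × 356 = 356
    C-H: 5 × 407 = 2035
    C-O: 1 × 365 = 365
    O-H: 1 × 453 = 453
    Σ(broken) = 3209 kJ
  Bonds formed (products):
    C-H: 4 × 407 = 1628
    C=C: 1 × 636 = 636
    O-H: 2 × 453 = 906
    Σ(formed) = 3170 kJ
  ΔH_B = 3209 − 3170 = +39 kJ
ΔH_A − ΔH_B = −200 kJ, so reaction A has the more negative ΔH; |ΔH_A − ΔH_B| = 200 kJ.

Reaction A, by 200 kJ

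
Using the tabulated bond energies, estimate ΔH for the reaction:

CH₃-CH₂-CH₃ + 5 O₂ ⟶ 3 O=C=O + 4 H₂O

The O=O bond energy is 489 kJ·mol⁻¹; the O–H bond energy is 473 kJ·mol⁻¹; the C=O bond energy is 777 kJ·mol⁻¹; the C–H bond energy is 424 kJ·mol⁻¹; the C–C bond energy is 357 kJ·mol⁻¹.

ΔH ≈ −1895 kJ

Bonds broken (reactants):
  C–C: 2 × 357 = 714
  C–H: 8 × 424 = 3392
  O=O: 5 × 489 = 2445
  Σ(broken) = 6551 kJ
Bonds formed (products):
  C=O: 6 × 777 = 4662
  O–H: 8 × 473 = 3784
  Σ(formed) = 8446 kJ
ΔH = Σ(broken) − Σ(formed) = 6551 − 8446 = −1895 kJ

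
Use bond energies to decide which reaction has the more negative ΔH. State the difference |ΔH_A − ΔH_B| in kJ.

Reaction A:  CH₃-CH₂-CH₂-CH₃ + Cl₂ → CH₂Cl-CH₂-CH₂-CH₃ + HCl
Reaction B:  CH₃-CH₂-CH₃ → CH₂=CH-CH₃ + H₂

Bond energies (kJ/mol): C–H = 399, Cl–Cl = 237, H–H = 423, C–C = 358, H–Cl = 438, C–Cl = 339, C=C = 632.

Reaction A:
  Bonds broken (reactants):
    C–C: 3 × 358 = 1074
    C–H: 10 × 399 = 3990
    Cl–Cl: 1 × 237 = 237
    Σ(broken) = 5301 kJ
  Bonds formed (products):
    C–C: 3 × 358 = 1074
    C–Cl: 1 × 339 = 339
    C–H: 9 × 399 = 3591
    H–Cl: 1 × 438 = 438
    Σ(formed) = 5442 kJ
  ΔH_A = 5301 − 5442 = −141 kJ
Reaction B:
  Bonds broken (reactants):
    C–C: 2 × 358 = 716
    C–H: 8 × 399 = 3192
    Σ(broken) = 3908 kJ
  Bonds formed (products):
    C–C: 1 × 358 = 358
    C–H: 6 × 399 = 2394
    C=C: 1 × 632 = 632
    H–H: 1 × 423 = 423
    Σ(formed) = 3807 kJ
  ΔH_B = 3908 − 3807 = +101 kJ
ΔH_A − ΔH_B = −242 kJ, so reaction A has the more negative ΔH; |ΔH_A − ΔH_B| = 242 kJ.

Reaction A, by 242 kJ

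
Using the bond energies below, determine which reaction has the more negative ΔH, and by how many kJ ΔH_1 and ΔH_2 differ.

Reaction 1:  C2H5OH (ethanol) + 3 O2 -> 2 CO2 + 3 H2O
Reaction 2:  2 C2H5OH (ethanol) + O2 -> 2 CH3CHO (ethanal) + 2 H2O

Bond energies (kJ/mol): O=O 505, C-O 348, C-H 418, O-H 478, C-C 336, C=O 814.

Reaction 1:
  Bonds broken (reactants):
    C-C: 1 × 336 = 336
    C-H: 5 × 418 = 2090
    C-O: 1 × 348 = 348
    O-H: 1 × 478 = 478
    O=O: 3 × 505 = 1515
    Σ(broken) = 4767 kJ
  Bonds formed (products):
    C=O: 4 × 814 = 3256
    O-H: 6 × 478 = 2868
    Σ(formed) = 6124 kJ
  ΔH_1 = 4767 − 6124 = −1357 kJ
Reaction 2:
  Bonds broken (reactants):
    C-C: 2 × 336 = 672
    C-H: 10 × 418 = 4180
    C-O: 2 × 348 = 696
    O-H: 2 × 478 = 956
    O=O: 1 × 505 = 505
    Σ(broken) = 7009 kJ
  Bonds formed (products):
    C-C: 2 × 336 = 672
    C-H: 8 × 418 = 3344
    C=O: 2 × 814 = 1628
    O-H: 4 × 478 = 1912
    Σ(formed) = 7556 kJ
  ΔH_2 = 7009 − 7556 = −547 kJ
ΔH_1 − ΔH_2 = −810 kJ, so reaction 1 has the more negative ΔH; |ΔH_1 − ΔH_2| = 810 kJ.

Reaction 1, by 810 kJ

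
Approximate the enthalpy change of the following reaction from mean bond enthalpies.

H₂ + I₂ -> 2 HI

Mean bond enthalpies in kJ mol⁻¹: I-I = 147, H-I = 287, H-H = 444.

Bonds broken (reactants):
  H-H: 1 × 444 = 444
  I-I: 1 × 147 = 147
  Σ(broken) = 591 kJ
Bonds formed (products):
  H-I: 2 × 287 = 574
  Σ(formed) = 574 kJ
ΔH = Σ(broken) − Σ(formed) = 591 − 574 = +17 kJ

ΔH ≈ +17 kJ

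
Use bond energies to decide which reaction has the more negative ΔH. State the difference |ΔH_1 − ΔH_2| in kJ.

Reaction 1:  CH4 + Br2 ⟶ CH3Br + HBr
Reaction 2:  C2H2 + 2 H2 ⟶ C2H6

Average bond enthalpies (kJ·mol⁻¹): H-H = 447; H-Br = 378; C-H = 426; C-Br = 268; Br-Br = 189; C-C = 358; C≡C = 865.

Reaction 1:
  Bonds broken (reactants):
    Br-Br: 1 × 189 = 189
    C-H: 4 × 426 = 1704
    Σ(broken) = 1893 kJ
  Bonds formed (products):
    C-Br: 1 × 268 = 268
    C-H: 3 × 426 = 1278
    H-Br: 1 × 378 = 378
    Σ(formed) = 1924 kJ
  ΔH_1 = 1893 − 1924 = −31 kJ
Reaction 2:
  Bonds broken (reactants):
    C≡C: 1 × 865 = 865
    C-H: 2 × 426 = 852
    H-H: 2 × 447 = 894
    Σ(broken) = 2611 kJ
  Bonds formed (products):
    C-C: 1 × 358 = 358
    C-H: 6 × 426 = 2556
    Σ(formed) = 2914 kJ
  ΔH_2 = 2611 − 2914 = −303 kJ
ΔH_1 − ΔH_2 = +272 kJ, so reaction 2 has the more negative ΔH; |ΔH_1 − ΔH_2| = 272 kJ.

Reaction 2, by 272 kJ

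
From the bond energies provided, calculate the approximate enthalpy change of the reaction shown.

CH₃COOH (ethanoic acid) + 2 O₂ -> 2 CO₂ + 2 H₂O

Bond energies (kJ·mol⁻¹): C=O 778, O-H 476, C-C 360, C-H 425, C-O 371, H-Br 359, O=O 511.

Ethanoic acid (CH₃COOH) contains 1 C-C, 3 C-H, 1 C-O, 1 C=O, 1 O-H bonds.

ΔH ≈ −734 kJ

Bonds broken (reactants):
  C-C: 1 × 360 = 360
  C-H: 3 × 425 = 1275
  C-O: 1 × 371 = 371
  C=O: 1 × 778 = 778
  O-H: 1 × 476 = 476
  O=O: 2 × 511 = 1022
  Σ(broken) = 4282 kJ
Bonds formed (products):
  C=O: 4 × 778 = 3112
  O-H: 4 × 476 = 1904
  Σ(formed) = 5016 kJ
ΔH = Σ(broken) − Σ(formed) = 4282 − 5016 = −734 kJ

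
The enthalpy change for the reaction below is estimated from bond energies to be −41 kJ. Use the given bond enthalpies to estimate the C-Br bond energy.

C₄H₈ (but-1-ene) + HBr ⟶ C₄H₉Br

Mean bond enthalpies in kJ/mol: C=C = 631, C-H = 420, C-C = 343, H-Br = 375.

D(C-Br) ≈ 284 kJ/mol

Let D be the C-Br bond energy.
Σ(broken) = 2×343 + 8×420 + 1×631 + 1×375 = 5052
Σ(formed) = 1×D + 3×343 + 9×420 = 4809 + D
ΔH = Σ(broken) − Σ(formed) = (5052) − (4809 + D) = +243 − D
Setting this equal to −41 kJ gives D = 284 kJ/mol.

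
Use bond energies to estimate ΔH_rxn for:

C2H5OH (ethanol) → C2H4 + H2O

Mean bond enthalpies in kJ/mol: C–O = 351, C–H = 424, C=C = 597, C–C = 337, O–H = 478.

Bonds broken (reactants):
  C–C: 1 × 337 = 337
  C–H: 5 × 424 = 2120
  C–O: 1 × 351 = 351
  O–H: 1 × 478 = 478
  Σ(broken) = 3286 kJ
Bonds formed (products):
  C–H: 4 × 424 = 1696
  C=C: 1 × 597 = 597
  O–H: 2 × 478 = 956
  Σ(formed) = 3249 kJ
ΔH = Σ(broken) − Σ(formed) = 3286 − 3249 = +37 kJ

ΔH ≈ +37 kJ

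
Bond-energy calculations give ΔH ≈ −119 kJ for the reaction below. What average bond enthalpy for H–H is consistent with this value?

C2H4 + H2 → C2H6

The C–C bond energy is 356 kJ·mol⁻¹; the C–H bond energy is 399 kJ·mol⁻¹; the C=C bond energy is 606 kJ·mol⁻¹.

D(H–H) ≈ 429 kJ/mol

Let D be the H–H bond energy.
Σ(broken) = 4×399 + 1×606 + 1×D = 2202 + D
Σ(formed) = 1×356 + 6×399 = 2750
ΔH = Σ(broken) − Σ(formed) = (2202 + D) − (2750) = −548 + D
Setting this equal to −119 kJ gives D = 429 kJ/mol.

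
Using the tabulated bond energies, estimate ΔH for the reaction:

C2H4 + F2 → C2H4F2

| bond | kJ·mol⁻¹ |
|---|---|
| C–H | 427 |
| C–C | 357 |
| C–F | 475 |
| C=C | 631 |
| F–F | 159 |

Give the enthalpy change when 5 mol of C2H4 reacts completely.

Bonds broken (reactants):
  C–H: 4 × 427 = 1708
  C=C: 1 × 631 = 631
  F–F: 1 × 159 = 159
  Σ(broken) = 2498 kJ
Bonds formed (products):
  C–C: 1 × 357 = 357
  C–F: 2 × 475 = 950
  C–H: 4 × 427 = 1708
  Σ(formed) = 3015 kJ
ΔH = Σ(broken) − Σ(formed) = 2498 − 3015 = −517 kJ
For 5× the reaction as written: 5 × (−517) = −2585 kJ

ΔH = −2585 kJ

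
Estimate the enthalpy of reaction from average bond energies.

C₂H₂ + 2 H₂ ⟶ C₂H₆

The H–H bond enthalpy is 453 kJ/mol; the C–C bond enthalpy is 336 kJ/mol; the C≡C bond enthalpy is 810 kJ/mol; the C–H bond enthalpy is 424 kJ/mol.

ΔH ≈ −316 kJ

Bonds broken (reactants):
  C≡C: 1 × 810 = 810
  C–H: 2 × 424 = 848
  H–H: 2 × 453 = 906
  Σ(broken) = 2564 kJ
Bonds formed (products):
  C–C: 1 × 336 = 336
  C–H: 6 × 424 = 2544
  Σ(formed) = 2880 kJ
ΔH = Σ(broken) − Σ(formed) = 2564 − 2880 = −316 kJ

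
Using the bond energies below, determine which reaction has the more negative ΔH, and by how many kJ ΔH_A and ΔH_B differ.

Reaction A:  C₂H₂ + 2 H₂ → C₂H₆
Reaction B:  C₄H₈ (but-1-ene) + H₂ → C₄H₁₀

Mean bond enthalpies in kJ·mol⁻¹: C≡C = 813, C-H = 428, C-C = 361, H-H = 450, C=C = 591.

Reaction A, by 184 kJ

Reaction A:
  Bonds broken (reactants):
    C≡C: 1 × 813 = 813
    C-H: 2 × 428 = 856
    H-H: 2 × 450 = 900
    Σ(broken) = 2569 kJ
  Bonds formed (products):
    C-C: 1 × 361 = 361
    C-H: 6 × 428 = 2568
    Σ(formed) = 2929 kJ
  ΔH_A = 2569 − 2929 = −360 kJ
Reaction B:
  Bonds broken (reactants):
    C-C: 2 × 361 = 722
    C-H: 8 × 428 = 3424
    C=C: 1 × 591 = 591
    H-H: 1 × 450 = 450
    Σ(broken) = 5187 kJ
  Bonds formed (products):
    C-C: 3 × 361 = 1083
    C-H: 10 × 428 = 4280
    Σ(formed) = 5363 kJ
  ΔH_B = 5187 − 5363 = −176 kJ
ΔH_A − ΔH_B = −184 kJ, so reaction A has the more negative ΔH; |ΔH_A − ΔH_B| = 184 kJ.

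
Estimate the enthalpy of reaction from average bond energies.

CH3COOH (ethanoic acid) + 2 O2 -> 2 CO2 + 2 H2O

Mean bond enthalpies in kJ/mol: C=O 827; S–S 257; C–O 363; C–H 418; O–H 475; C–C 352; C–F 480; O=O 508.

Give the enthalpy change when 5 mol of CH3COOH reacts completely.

ΔH = −4605 kJ

Bonds broken (reactants):
  C–C: 1 × 352 = 352
  C–H: 3 × 418 = 1254
  C–O: 1 × 363 = 363
  C=O: 1 × 827 = 827
  O–H: 1 × 475 = 475
  O=O: 2 × 508 = 1016
  Σ(broken) = 4287 kJ
Bonds formed (products):
  C=O: 4 × 827 = 3308
  O–H: 4 × 475 = 1900
  Σ(formed) = 5208 kJ
ΔH = Σ(broken) − Σ(formed) = 4287 − 5208 = −921 kJ
For 5× the reaction as written: 5 × (−921) = −4605 kJ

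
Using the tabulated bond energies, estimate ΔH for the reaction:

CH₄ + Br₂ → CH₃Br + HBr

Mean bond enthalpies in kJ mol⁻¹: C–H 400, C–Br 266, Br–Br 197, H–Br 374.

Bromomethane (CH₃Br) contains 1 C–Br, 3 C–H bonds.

ΔH ≈ −43 kJ

Bonds broken (reactants):
  Br–Br: 1 × 197 = 197
  C–H: 4 × 400 = 1600
  Σ(broken) = 1797 kJ
Bonds formed (products):
  C–Br: 1 × 266 = 266
  C–H: 3 × 400 = 1200
  H–Br: 1 × 374 = 374
  Σ(formed) = 1840 kJ
ΔH = Σ(broken) − Σ(formed) = 1797 − 1840 = −43 kJ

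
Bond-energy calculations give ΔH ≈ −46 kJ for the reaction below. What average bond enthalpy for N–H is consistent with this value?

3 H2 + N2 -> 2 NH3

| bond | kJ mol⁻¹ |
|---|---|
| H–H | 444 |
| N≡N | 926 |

D(N–H) ≈ 384 kJ/mol

Let D be the N–H bond energy.
Σ(broken) = 3×444 + 1×926 = 2258
Σ(formed) = 6×D = 6D
ΔH = Σ(broken) − Σ(formed) = (2258) − (6D) = +2258 − 6D
Setting this equal to −46 kJ gives 6D = 2304, so D = 384 kJ/mol.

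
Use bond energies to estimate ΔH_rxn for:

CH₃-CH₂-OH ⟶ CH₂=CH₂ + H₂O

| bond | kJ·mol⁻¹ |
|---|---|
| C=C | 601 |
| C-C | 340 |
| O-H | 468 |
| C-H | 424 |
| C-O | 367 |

ΔH ≈ +62 kJ

Bonds broken (reactants):
  C-C: 1 × 340 = 340
  C-H: 5 × 424 = 2120
  C-O: 1 × 367 = 367
  O-H: 1 × 468 = 468
  Σ(broken) = 3295 kJ
Bonds formed (products):
  C-H: 4 × 424 = 1696
  C=C: 1 × 601 = 601
  O-H: 2 × 468 = 936
  Σ(formed) = 3233 kJ
ΔH = Σ(broken) − Σ(formed) = 3295 − 3233 = +62 kJ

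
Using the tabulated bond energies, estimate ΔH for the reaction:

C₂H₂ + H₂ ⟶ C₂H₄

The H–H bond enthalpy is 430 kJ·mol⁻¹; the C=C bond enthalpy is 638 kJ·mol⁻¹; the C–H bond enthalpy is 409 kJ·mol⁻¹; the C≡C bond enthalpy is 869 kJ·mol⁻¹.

Bonds broken (reactants):
  C≡C: 1 × 869 = 869
  C–H: 2 × 409 = 818
  H–H: 1 × 430 = 430
  Σ(broken) = 2117 kJ
Bonds formed (products):
  C–H: 4 × 409 = 1636
  C=C: 1 × 638 = 638
  Σ(formed) = 2274 kJ
ΔH = Σ(broken) − Σ(formed) = 2117 − 2274 = −157 kJ

ΔH ≈ −157 kJ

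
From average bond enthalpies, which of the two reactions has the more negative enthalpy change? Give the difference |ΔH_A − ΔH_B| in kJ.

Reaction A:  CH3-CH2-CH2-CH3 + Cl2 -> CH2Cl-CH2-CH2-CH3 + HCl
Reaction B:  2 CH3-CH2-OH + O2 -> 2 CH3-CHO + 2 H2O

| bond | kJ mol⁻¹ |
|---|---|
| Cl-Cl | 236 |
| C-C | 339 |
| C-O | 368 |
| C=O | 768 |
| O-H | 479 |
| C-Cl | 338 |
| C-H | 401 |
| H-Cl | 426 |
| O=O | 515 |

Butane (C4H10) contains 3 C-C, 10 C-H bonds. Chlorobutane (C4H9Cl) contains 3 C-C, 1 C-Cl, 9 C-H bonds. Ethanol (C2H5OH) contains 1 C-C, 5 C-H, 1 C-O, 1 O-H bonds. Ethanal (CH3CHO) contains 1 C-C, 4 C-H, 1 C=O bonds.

Reaction B, by 314 kJ

Reaction A:
  Bonds broken (reactants):
    C-C: 3 × 339 = 1017
    C-H: 10 × 401 = 4010
    Cl-Cl: 1 × 236 = 236
    Σ(broken) = 5263 kJ
  Bonds formed (products):
    C-C: 3 × 339 = 1017
    C-Cl: 1 × 338 = 338
    C-H: 9 × 401 = 3609
    H-Cl: 1 × 426 = 426
    Σ(formed) = 5390 kJ
  ΔH_A = 5263 − 5390 = −127 kJ
Reaction B:
  Bonds broken (reactants):
    C-C: 2 × 339 = 678
    C-H: 10 × 401 = 4010
    C-O: 2 × 368 = 736
    O-H: 2 × 479 = 958
    O=O: 1 × 515 = 515
    Σ(broken) = 6897 kJ
  Bonds formed (products):
    C-C: 2 × 339 = 678
    C-H: 8 × 401 = 3208
    C=O: 2 × 768 = 1536
    O-H: 4 × 479 = 1916
    Σ(formed) = 7338 kJ
  ΔH_B = 6897 − 7338 = −441 kJ
ΔH_A − ΔH_B = +314 kJ, so reaction B has the more negative ΔH; |ΔH_A − ΔH_B| = 314 kJ.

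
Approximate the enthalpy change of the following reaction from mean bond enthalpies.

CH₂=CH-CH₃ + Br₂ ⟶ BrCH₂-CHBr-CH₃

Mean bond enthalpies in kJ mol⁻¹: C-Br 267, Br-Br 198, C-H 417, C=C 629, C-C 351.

ΔH ≈ −58 kJ

Bonds broken (reactants):
  Br-Br: 1 × 198 = 198
  C-C: 1 × 351 = 351
  C-H: 6 × 417 = 2502
  C=C: 1 × 629 = 629
  Σ(broken) = 3680 kJ
Bonds formed (products):
  C-Br: 2 × 267 = 534
  C-C: 2 × 351 = 702
  C-H: 6 × 417 = 2502
  Σ(formed) = 3738 kJ
ΔH = Σ(broken) − Σ(formed) = 3680 − 3738 = −58 kJ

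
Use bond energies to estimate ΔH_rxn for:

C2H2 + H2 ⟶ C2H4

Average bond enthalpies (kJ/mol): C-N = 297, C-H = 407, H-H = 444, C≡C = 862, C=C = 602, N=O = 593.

Bonds broken (reactants):
  C≡C: 1 × 862 = 862
  C-H: 2 × 407 = 814
  H-H: 1 × 444 = 444
  Σ(broken) = 2120 kJ
Bonds formed (products):
  C-H: 4 × 407 = 1628
  C=C: 1 × 602 = 602
  Σ(formed) = 2230 kJ
ΔH = Σ(broken) − Σ(formed) = 2120 − 2230 = −110 kJ

ΔH ≈ −110 kJ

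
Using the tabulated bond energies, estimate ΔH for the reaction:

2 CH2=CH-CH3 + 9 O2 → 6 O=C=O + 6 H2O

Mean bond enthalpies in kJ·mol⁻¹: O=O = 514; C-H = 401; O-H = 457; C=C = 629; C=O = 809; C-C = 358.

Bonds broken (reactants):
  C-C: 2 × 358 = 716
  C-H: 12 × 401 = 4812
  C=C: 2 × 629 = 1258
  O=O: 9 × 514 = 4626
  Σ(broken) = 11412 kJ
Bonds formed (products):
  C=O: 12 × 809 = 9708
  O-H: 12 × 457 = 5484
  Σ(formed) = 15192 kJ
ΔH = Σ(broken) − Σ(formed) = 11412 − 15192 = −3780 kJ

ΔH ≈ −3780 kJ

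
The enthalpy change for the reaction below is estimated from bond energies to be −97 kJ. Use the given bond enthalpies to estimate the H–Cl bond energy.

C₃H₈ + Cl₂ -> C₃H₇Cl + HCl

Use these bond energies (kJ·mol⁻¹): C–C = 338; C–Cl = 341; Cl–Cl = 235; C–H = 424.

D(H–Cl) ≈ 415 kJ/mol

Let D be the H–Cl bond energy.
Σ(broken) = 2×338 + 8×424 + 1×235 = 4303
Σ(formed) = 2×338 + 1×341 + 7×424 + 1×D = 3985 + D
ΔH = Σ(broken) − Σ(formed) = (4303) − (3985 + D) = +318 − D
Setting this equal to −97 kJ gives D = 415 kJ/mol.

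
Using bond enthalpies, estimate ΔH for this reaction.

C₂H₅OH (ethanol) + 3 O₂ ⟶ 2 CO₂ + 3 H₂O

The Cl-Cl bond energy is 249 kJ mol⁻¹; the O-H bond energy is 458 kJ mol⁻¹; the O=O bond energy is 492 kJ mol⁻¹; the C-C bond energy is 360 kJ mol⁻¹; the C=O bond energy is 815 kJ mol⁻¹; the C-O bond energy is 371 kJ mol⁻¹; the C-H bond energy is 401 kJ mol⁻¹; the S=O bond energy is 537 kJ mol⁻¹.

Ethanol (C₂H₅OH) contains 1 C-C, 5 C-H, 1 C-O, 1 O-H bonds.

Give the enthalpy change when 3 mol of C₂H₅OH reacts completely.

ΔH = −4014 kJ

Bonds broken (reactants):
  C-C: 1 × 360 = 360
  C-H: 5 × 401 = 2005
  C-O: 1 × 371 = 371
  O-H: 1 × 458 = 458
  O=O: 3 × 492 = 1476
  Σ(broken) = 4670 kJ
Bonds formed (products):
  C=O: 4 × 815 = 3260
  O-H: 6 × 458 = 2748
  Σ(formed) = 6008 kJ
ΔH = Σ(broken) − Σ(formed) = 4670 − 6008 = −1338 kJ
For 3× the reaction as written: 3 × (−1338) = −4014 kJ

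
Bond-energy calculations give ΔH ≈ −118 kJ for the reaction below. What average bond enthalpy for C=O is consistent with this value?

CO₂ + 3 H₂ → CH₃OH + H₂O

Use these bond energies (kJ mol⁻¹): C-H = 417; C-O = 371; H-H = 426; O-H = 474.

D(C=O) ≈ 824 kJ/mol

Let D be the C=O bond energy.
Σ(broken) = 2×D + 3×426 = 1278 + 2D
Σ(formed) = 3×417 + 1×371 + 3×474 = 3044
ΔH = Σ(broken) − Σ(formed) = (1278 + 2D) − (3044) = −1766 + 2D
Setting this equal to −118 kJ gives 2D = 1648, so D = 824 kJ/mol.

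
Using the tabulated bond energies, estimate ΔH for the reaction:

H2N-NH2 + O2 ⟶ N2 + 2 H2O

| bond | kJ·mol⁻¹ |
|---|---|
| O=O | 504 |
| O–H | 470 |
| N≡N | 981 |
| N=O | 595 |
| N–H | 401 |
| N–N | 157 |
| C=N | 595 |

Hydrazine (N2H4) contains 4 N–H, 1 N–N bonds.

Bonds broken (reactants):
  N–H: 4 × 401 = 1604
  N–N: 1 × 157 = 157
  O=O: 1 × 504 = 504
  Σ(broken) = 2265 kJ
Bonds formed (products):
  N≡N: 1 × 981 = 981
  O–H: 4 × 470 = 1880
  Σ(formed) = 2861 kJ
ΔH = Σ(broken) − Σ(formed) = 2265 − 2861 = −596 kJ

ΔH ≈ −596 kJ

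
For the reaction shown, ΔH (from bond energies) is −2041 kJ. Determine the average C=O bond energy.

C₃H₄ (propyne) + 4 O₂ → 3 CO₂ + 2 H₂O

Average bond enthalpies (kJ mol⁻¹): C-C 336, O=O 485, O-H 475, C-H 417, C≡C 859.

Let D be the C=O bond energy.
Σ(broken) = 1×859 + 1×336 + 4×417 + 4×485 = 4803
Σ(formed) = 6×D + 4×475 = 1900 + 6D
ΔH = Σ(broken) − Σ(formed) = (4803) − (1900 + 6D) = +2903 − 6D
Setting this equal to −2041 kJ gives 6D = 4944, so D = 824 kJ/mol.

D(C=O) ≈ 824 kJ/mol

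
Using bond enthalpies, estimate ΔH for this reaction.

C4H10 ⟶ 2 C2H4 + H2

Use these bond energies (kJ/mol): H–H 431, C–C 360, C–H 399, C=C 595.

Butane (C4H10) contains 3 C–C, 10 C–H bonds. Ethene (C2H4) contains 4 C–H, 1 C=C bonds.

Bonds broken (reactants):
  C–C: 3 × 360 = 1080
  C–H: 10 × 399 = 3990
  Σ(broken) = 5070 kJ
Bonds formed (products):
  C–H: 8 × 399 = 3192
  C=C: 2 × 595 = 1190
  H–H: 1 × 431 = 431
  Σ(formed) = 4813 kJ
ΔH = Σ(broken) − Σ(formed) = 5070 − 4813 = +257 kJ

ΔH ≈ +257 kJ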